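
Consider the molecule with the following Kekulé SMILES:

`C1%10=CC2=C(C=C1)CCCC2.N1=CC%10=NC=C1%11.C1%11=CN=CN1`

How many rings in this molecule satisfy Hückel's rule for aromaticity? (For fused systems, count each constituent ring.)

3

The SMILES encodes a six-membered carbon ring with three alternating C=C double bonds, fused to a saturated six-membered carbon ring; a six-membered ring with nitrogens at positions 1 and 4 and three alternating double bonds; a five-membered ring with nitrogens at positions 1 and 3 (one bearing H, one in a C=N bond) and two double bonds.
The 6-membered ring is planar and fully conjugated; 3 ring double bonds give 6 π electrons. 6 = 4(1)+2, so it is aromatic (benzene ring).
The second 6-membered ring has four sp³ carbons, so it is not fully conjugated — not aromatic (cyclohexane ring).
The 6-membered ring with two nitrogens (1,4) is fully conjugated (every ring atom contributes a p orbital); 3 ring double bonds give 6 π electrons. 6 = 4(1)+2, so it is aromatic (pyrazine).
The 5-membered ring with two nitrogens (one N–H, one =N–) is planar and fully conjugated; 2 ring double bonds (4 π electrons) plus a heteroatom lone pair (2) give 6 π electrons. That satisfies 4n+2 with n=1, so it is aromatic (imidazole).
3 of the 4 rings are aromatic. Total: 3.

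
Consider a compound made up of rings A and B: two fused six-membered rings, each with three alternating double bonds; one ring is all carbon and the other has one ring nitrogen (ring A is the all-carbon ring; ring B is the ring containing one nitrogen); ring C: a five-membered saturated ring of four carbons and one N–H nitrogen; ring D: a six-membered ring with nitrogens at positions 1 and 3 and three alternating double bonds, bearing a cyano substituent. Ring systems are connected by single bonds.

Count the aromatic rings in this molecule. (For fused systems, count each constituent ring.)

3

Rings A and B form a fused bicyclic system (with one nitrogen) with 10 sp² atoms and 10 π electrons from ring double bonds. 10 = 4(2)+2, so the system is aromatic and both rings count as aromatic (quinoline).
Ring C has only sp³ atoms, so it is not fully conjugated — not aromatic (pyrrolidine).
Ring D is fully conjugated (every ring atom contributes a p orbital); 3 ring double bonds give 6 π electrons. That satisfies 4n+2 with n=1, so ring D is aromatic (pyrimidine).
Aromatic: A, B, D. Total: 3.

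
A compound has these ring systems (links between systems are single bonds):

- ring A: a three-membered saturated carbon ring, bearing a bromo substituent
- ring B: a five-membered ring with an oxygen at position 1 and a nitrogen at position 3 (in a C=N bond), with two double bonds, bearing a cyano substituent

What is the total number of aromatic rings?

Ring A has only sp³ atoms, so it is not fully conjugated — not aromatic (cyclopropane).
Ring B has a continuous p-orbital overlap around the ring; 2 ring double bonds (4 π electrons) plus a heteroatom lone pair (2) give 6 π electrons. 6 = 4(1)+2, so ring B is aromatic (oxazole).
Aromatic: B. Total: 1.

1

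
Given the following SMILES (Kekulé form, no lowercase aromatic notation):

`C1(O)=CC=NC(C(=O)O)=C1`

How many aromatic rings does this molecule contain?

1

The SMILES encodes a six-membered ring of five carbons and one nitrogen with three alternating double bonds.
The 6-membered ring with one nitrogen is fully conjugated (every ring atom contributes a p orbital); 3 ring double bonds give 6 π electrons. That satisfies 4n+2 with n=1, so it is aromatic (pyridine).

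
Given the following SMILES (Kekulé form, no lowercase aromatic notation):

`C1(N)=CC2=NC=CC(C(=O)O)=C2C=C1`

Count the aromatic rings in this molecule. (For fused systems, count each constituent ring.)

2

The SMILES encodes two fused six-membered rings, each with three alternating double bonds; one ring is all carbon and the other has one ring nitrogen.
The fused 6/6-membered bicyclic (with one nitrogen) is a single π system with 10 sp² atoms and 10 π electrons from ring double bonds. 10 = 4(2)+2, so the system is aromatic and both rings count as aromatic (quinoline).
2 of the 2 rings are aromatic. Total: 2.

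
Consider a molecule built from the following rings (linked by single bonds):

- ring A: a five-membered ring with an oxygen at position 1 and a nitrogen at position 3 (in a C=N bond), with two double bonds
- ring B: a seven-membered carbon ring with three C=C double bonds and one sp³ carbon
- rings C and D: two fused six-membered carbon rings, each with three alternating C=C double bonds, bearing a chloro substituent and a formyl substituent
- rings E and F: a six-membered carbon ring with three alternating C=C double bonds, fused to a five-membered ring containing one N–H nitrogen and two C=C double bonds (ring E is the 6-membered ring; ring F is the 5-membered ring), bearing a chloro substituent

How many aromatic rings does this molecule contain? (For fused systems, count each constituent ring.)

5

Ring A is fully conjugated (every ring atom contributes a p orbital); 2 ring double bonds (4 π electrons) plus a heteroatom lone pair (2) give 6 π electrons. That satisfies 4n+2 with n=1, so ring A is aromatic (oxazole).
Ring B has one sp³ carbon, so it is not fully conjugated — not aromatic (cycloheptatriene).
Rings C and D form a fused bicyclic system with 10 sp² atoms and 10 π electrons from ring double bonds. 10 = 4(2)+2, so the system is aromatic and both rings count as aromatic (naphthalene).
Rings E and F form a fused bicyclic system (with one N–H) with 9 sp² atoms and 10 π electrons from ring double bonds plus a heteroatom lone pair. 10 = 4(2)+2, so the system is aromatic and both rings count as aromatic (indole).
Aromatic: A, C, D, E, F. Total: 5.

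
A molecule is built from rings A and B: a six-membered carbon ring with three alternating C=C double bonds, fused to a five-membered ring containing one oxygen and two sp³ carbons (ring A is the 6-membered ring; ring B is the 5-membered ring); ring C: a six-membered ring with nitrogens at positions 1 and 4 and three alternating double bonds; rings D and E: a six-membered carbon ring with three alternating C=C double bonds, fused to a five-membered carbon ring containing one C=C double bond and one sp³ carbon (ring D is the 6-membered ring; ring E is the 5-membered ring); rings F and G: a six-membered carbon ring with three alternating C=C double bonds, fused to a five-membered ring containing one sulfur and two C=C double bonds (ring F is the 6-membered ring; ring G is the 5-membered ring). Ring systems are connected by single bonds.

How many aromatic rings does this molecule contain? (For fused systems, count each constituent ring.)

Ring A is planar and fully conjugated; 3 ring double bonds give 6 π electrons. That satisfies 4n+2 with n=1, so ring A is aromatic (benzene ring).
Ring B has two sp³ carbons, so it is not fully conjugated — not aromatic (oxolane ring).
Ring C is planar and fully conjugated; 3 ring double bonds give 6 π electrons. Since 6 = 4n+2 (n=1), ring C is aromatic (pyrazine).
Ring D is planar and fully conjugated; 3 ring double bonds give 6 π electrons. That satisfies 4n+2 with n=1, so ring D is aromatic (benzene ring).
Ring E has one sp³ carbon, so it is not fully conjugated — not aromatic (cyclopentene ring).
Rings F and G form a fused bicyclic system (with one sulfur) with 9 sp² atoms and 10 π electrons from ring double bonds plus a heteroatom lone pair. 10 = 4(2)+2, so the system is aromatic and both rings count as aromatic (benzothiophene).
Aromatic: A, C, D, F, G. Total: 5.

5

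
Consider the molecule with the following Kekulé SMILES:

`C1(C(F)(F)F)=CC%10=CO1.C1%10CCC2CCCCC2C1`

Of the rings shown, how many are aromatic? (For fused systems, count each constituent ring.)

The SMILES encodes a five-membered ring of four carbons and one oxygen, with two C=C double bonds; two fused six-membered saturated carbon rings.
The 5-membered ring with one oxygen has a continuous p-orbital overlap around the ring; 2 ring double bonds (4 π electrons) plus a heteroatom lone pair (2) give 6 π electrons. 6 = 4(1)+2, so it is aromatic (furan).
The 6-membered ring has only sp³ atoms, so it is not fully conjugated — not aromatic (cyclohexane ring).
The second 6-membered ring has only sp³ atoms, so it is not fully conjugated — not aromatic (cyclohexane ring).
1 of the 3 rings is aromatic. Total: 1.

1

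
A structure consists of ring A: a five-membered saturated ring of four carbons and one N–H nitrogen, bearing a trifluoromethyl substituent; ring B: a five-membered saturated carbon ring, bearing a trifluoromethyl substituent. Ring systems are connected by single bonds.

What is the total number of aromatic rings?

Ring A has only sp³ atoms, so it is not fully conjugated — not aromatic (pyrrolidine).
Ring B has only sp³ atoms, so it is not fully conjugated — not aromatic (cyclopentane).
No ring is aromatic. Total: 0.

0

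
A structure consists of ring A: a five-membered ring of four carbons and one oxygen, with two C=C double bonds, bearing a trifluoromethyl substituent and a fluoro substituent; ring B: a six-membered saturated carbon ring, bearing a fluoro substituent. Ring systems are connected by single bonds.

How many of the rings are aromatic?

Ring A is fully conjugated (every ring atom contributes a p orbital); 2 ring double bonds (4 π electrons) plus a heteroatom lone pair (2) give 6 π electrons. That satisfies 4n+2 with n=1, so ring A is aromatic (furan).
Ring B has only sp³ atoms, so it is not fully conjugated — not aromatic (cyclohexane).
Aromatic: A. Total: 1.

1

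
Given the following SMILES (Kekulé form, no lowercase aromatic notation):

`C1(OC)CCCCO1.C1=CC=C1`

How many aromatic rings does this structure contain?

The SMILES encodes a six-membered saturated ring of five carbons and one oxygen; a four-membered carbon ring with two alternating C=C double bonds.
The 6-membered ring with one oxygen has only sp³ atoms, so it is not fully conjugated — not aromatic (tetrahydropyran).
The 4-membered ring has only sp² ring atoms; a planar conformation would have a fully conjugated π system of 4 electrons. But 4 = 4(1), which is 4n not 4n+2, so it is not aromatic (cyclobutadiene) — cyclobutadiene is antiaromatic and distorts to a rectangle.
None of the rings are aromatic. Total: 0.

0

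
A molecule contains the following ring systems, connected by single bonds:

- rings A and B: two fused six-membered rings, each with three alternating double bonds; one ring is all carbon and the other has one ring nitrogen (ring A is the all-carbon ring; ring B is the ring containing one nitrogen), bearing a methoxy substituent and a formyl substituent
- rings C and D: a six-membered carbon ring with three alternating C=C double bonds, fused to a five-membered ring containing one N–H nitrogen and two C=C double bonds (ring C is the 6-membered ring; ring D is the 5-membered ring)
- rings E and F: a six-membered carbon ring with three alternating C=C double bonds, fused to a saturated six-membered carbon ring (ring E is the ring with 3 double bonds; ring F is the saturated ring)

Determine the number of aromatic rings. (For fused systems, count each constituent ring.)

Rings A and B form a fused bicyclic system (with one nitrogen) with 10 sp² atoms and 10 π electrons from ring double bonds. 10 = 4(2)+2, so the system is aromatic and both rings count as aromatic (quinoline).
Rings C and D form a fused bicyclic system (with one N–H) with 9 sp² atoms and 10 π electrons from ring double bonds plus a heteroatom lone pair. 10 = 4(2)+2, so the system is aromatic and both rings count as aromatic (indole).
Ring E is fully conjugated (every ring atom contributes a p orbital); 3 ring double bonds give 6 π electrons. 6 = 4(1)+2, so ring E is aromatic (benzene ring).
Ring F has four sp³ carbons, so it is not fully conjugated — not aromatic (cyclohexane ring).
Aromatic: A, B, C, D, E. Total: 5.

5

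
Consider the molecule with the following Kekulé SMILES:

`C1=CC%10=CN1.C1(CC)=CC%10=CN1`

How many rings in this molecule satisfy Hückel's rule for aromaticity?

The SMILES encodes a five-membered ring of four carbons and one nitrogen bearing a hydrogen, with two C=C double bonds; a five-membered ring of four carbons and one nitrogen bearing a hydrogen, with two C=C double bonds.
The 5-membered ring with one N–H is planar and fully conjugated; 2 ring double bonds (4 π electrons) plus a heteroatom lone pair (2) give 6 π electrons. Since 6 = 4n+2 (n=1), it is aromatic (pyrrole).
The second 5-membered ring with one N–H is fully conjugated (every ring atom contributes a p orbital); 2 ring double bonds (4 π electrons) plus a heteroatom lone pair (2) give 6 π electrons. That satisfies 4n+2 with n=1, so it is aromatic (pyrrole).
2 of the 2 rings are aromatic. Total: 2.

2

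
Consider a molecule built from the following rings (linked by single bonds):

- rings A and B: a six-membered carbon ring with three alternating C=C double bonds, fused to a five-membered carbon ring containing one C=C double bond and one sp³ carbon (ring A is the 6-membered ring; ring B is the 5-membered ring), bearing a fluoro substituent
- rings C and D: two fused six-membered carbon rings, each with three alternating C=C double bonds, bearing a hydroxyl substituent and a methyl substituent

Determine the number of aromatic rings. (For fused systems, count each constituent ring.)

Ring A has a continuous p-orbital overlap around the ring; 3 ring double bonds give 6 π electrons. 6 = 4(1)+2, so ring A is aromatic (benzene ring).
Ring B has one sp³ carbon, so it is not fully conjugated — not aromatic (cyclopentene ring).
Rings C and D form a fused bicyclic system with 10 sp² atoms and 10 π electrons from ring double bonds. 10 = 4(2)+2, so the system is aromatic and both rings count as aromatic (naphthalene).
Aromatic: A, C, D. Total: 3.

3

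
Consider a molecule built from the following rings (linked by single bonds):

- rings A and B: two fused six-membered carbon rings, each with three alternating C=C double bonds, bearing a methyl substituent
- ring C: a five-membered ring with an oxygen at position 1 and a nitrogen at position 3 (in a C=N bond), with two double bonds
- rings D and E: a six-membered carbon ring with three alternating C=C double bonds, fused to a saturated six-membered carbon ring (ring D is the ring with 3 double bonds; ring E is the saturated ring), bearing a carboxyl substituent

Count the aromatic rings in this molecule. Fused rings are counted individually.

Rings A and B form a fused bicyclic system with 10 sp² atoms and 10 π electrons from ring double bonds. 10 = 4(2)+2, so the system is aromatic and both rings count as aromatic (naphthalene).
Ring C is planar and fully conjugated; 2 ring double bonds (4 π electrons) plus a heteroatom lone pair (2) give 6 π electrons. That satisfies 4n+2 with n=1, so ring C is aromatic (oxazole).
Ring D is fully conjugated (every ring atom contributes a p orbital); 3 ring double bonds give 6 π electrons. That satisfies 4n+2 with n=1, so ring D is aromatic (benzene ring).
Ring E has four sp³ carbons, so it is not fully conjugated — not aromatic (cyclohexane ring).
Aromatic: A, B, C, D. Total: 4.

4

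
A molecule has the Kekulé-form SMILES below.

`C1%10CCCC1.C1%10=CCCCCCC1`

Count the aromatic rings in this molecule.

0

The SMILES encodes a five-membered saturated carbon ring; an eight-membered carbon ring with one C=C double bond.
The 5-membered ring has only sp³ atoms, so it is not fully conjugated — not aromatic (cyclopentane).
The 8-membered ring has six sp³ carbons, so it is not fully conjugated — not aromatic (cyclooctene).
None of the rings are aromatic. Total: 0.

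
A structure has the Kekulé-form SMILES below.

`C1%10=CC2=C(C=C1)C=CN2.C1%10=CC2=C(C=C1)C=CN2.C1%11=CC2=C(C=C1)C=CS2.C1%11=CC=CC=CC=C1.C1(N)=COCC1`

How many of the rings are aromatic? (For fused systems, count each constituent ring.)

6

The SMILES encodes a six-membered carbon ring with three alternating C=C double bonds, fused to a five-membered ring containing one N–H nitrogen and two C=C double bonds; a six-membered carbon ring with three alternating C=C double bonds, fused to a five-membered ring containing one N–H nitrogen and two C=C double bonds; a six-membered carbon ring with three alternating C=C double bonds, fused to a five-membered ring containing one sulfur and two C=C double bonds; an eight-membered carbon ring with four alternating C=C double bonds; a five-membered ring of four carbons and one oxygen, with one C=C double bond and two sp³ carbons.
The fused 6/5-membered bicyclic (with one N–H) is a single π system with 9 sp² atoms and 10 π electrons from ring double bonds plus a heteroatom lone pair. 10 = 4(2)+2, so the system is aromatic and both rings count as aromatic (indole).
The fused 6/5-membered bicyclic (with one N–H) is a single π system with 9 sp² atoms and 10 π electrons from ring double bonds plus a heteroatom lone pair. 10 = 4(2)+2, so the system is aromatic and both rings count as aromatic (indole).
The fused 6/5-membered bicyclic (with one sulfur) is a single π system with 9 sp² atoms and 10 π electrons from ring double bonds plus a heteroatom lone pair. 10 = 4(2)+2, so the system is aromatic and both rings count as aromatic (benzothiophene).
The 8-membered ring has only sp² ring atoms; a planar conformation would have a fully conjugated π system of 8 electrons. But 8 = 4(2), which is 4n not 4n+2, so it is not aromatic (cyclooctatetraene) — cyclooctatetraene distorts into a non-planar tub to avoid antiaromaticity.
The 5-membered ring with one oxygen has two sp³ carbons, so it is not fully conjugated — not aromatic (2,3-dihydrofuran).
6 of the 8 rings are aromatic. Total: 6.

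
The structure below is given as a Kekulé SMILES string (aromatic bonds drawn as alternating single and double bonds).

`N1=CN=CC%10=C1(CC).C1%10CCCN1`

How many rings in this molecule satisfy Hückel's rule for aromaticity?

The SMILES encodes a six-membered ring with nitrogens at positions 1 and 3 and three alternating double bonds; a five-membered saturated ring of four carbons and one N–H nitrogen.
The 6-membered ring with two nitrogens (1,3) has a continuous p-orbital overlap around the ring; 3 ring double bonds give 6 π electrons. Since 6 = 4n+2 (n=1), it is aromatic (pyrimidine).
The 5-membered ring with one N–H has only sp³ atoms, so it is not fully conjugated — not aromatic (pyrrolidine).
1 of the 2 rings is aromatic. Total: 1.

1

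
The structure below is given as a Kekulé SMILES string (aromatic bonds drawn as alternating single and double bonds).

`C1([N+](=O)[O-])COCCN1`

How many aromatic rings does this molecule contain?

0

The SMILES encodes a six-membered saturated ring with an oxygen and an N–H nitrogen at positions 1 and 4.
The 6-membered ring with one oxygen and one N–H (1,4) has only sp³ atoms, so it is not fully conjugated — not aromatic (morpholine).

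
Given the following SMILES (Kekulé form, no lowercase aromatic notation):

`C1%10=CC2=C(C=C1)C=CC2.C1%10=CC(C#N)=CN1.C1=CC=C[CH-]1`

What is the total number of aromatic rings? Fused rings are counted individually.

The SMILES encodes a six-membered carbon ring with three alternating C=C double bonds, fused to a five-membered carbon ring containing one C=C double bond and one sp³ carbon; a five-membered ring of four carbons and one nitrogen bearing a hydrogen, with two C=C double bonds; a five-membered all-carbon ring bearing a negative charge on one carbon, with two C=C double bonds.
The 6-membered ring is planar and fully conjugated; 3 ring double bonds give 6 π electrons. That satisfies 4n+2 with n=1, so it is aromatic (benzene ring).
The 5-membered ring has one sp³ carbon, so it is not fully conjugated — not aromatic (cyclopentene ring).
The 5-membered ring with one N–H is planar and fully conjugated; 2 ring double bonds (4 π electrons) plus a heteroatom lone pair (2) give 6 π electrons. That satisfies 4n+2 with n=1, so it is aromatic (pyrrole).
The second 5-membered ring has a continuous p-orbital overlap around the ring; 2 ring double bonds (4 π electrons) plus the carbanion lone pair (2) give 6 π electrons. That satisfies 4n+2 with n=1, so it is aromatic (cyclopentadienyl anion).
3 of the 4 rings are aromatic. Total: 3.

3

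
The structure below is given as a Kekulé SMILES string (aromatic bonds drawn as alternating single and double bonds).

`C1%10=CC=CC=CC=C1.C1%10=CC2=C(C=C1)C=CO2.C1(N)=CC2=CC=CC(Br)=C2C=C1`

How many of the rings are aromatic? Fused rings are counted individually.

The SMILES encodes an eight-membered carbon ring with four alternating C=C double bonds; a six-membered carbon ring with three alternating C=C double bonds, fused to a five-membered ring containing one oxygen and two C=C double bonds; two fused six-membered carbon rings, each with three alternating C=C double bonds.
The 8-membered ring has only sp² ring atoms; a planar conformation would have a fully conjugated π system of 8 electrons. But 8 = 4(2), which is 4n not 4n+2, so it is not aromatic (cyclooctatetraene) — cyclooctatetraene distorts into a non-planar tub to avoid antiaromaticity.
The fused 6/5-membered bicyclic (with one oxygen) is a single π system with 9 sp² atoms and 10 π electrons from ring double bonds plus a heteroatom lone pair. 10 = 4(2)+2, so the system is aromatic and both rings count as aromatic (benzofuran).
The fused 6/6-membered bicyclic is a single π system with 10 sp² atoms and 10 π electrons from ring double bonds. 10 = 4(2)+2, so the system is aromatic and both rings count as aromatic (naphthalene).
4 of the 5 rings are aromatic. Total: 4.

4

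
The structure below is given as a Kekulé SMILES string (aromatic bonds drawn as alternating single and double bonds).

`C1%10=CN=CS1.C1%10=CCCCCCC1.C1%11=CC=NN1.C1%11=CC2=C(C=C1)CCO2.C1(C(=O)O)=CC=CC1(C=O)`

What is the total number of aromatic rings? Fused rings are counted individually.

3

The SMILES encodes a five-membered ring with a sulfur at position 1 and a nitrogen at position 3 (in a C=N bond), with two double bonds; an eight-membered carbon ring with one C=C double bond; a five-membered ring with two adjacent nitrogens (one bearing H, one in a double bond) and two double bonds; a six-membered carbon ring with three alternating C=C double bonds, fused to a five-membered ring containing one oxygen and two sp³ carbons; a five-membered carbon ring with two conjugated C=C double bonds and one sp³ carbon.
The 5-membered ring with one sulfur and one =N– has a continuous p-orbital overlap around the ring; 2 ring double bonds (4 π electrons) plus a heteroatom lone pair (2) give 6 π electrons. That satisfies 4n+2 with n=1, so it is aromatic (thiazole).
The 8-membered ring has six sp³ carbons, so it is not fully conjugated — not aromatic (cyclooctene).
The 5-membered ring with two adjacent nitrogens (one N–H, one =N–) is planar and fully conjugated; 2 ring double bonds (4 π electrons) plus a heteroatom lone pair (2) give 6 π electrons. Since 6 = 4n+2 (n=1), it is aromatic (pyrazole).
The 6-membered ring is planar and fully conjugated; 3 ring double bonds give 6 π electrons. That satisfies 4n+2 with n=1, so it is aromatic (benzene ring).
The 5-membered ring with one oxygen has two sp³ carbons, so it is not fully conjugated — not aromatic (oxolane ring).
The 5-membered ring has one sp³ carbon, so it is not fully conjugated — not aromatic (cyclopentadiene).
3 of the 6 rings are aromatic. Total: 3.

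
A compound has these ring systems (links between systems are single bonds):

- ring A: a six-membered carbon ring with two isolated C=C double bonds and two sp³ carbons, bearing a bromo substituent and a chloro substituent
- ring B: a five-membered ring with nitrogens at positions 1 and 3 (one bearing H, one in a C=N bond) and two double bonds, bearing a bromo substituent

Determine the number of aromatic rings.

1

Ring A has two sp³ carbons, so it is not fully conjugated — not aromatic (1,4-cyclohexadiene).
Ring B is fully conjugated (every ring atom contributes a p orbital); 2 ring double bonds (4 π electrons) plus a heteroatom lone pair (2) give 6 π electrons. Since 6 = 4n+2 (n=1), ring B is aromatic (imidazole).
Aromatic: B. Total: 1.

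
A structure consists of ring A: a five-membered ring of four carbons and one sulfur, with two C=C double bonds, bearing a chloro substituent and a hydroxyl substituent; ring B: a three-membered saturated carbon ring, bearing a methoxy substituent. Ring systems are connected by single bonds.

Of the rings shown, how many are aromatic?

1

Ring A is planar and fully conjugated; 2 ring double bonds (4 π electrons) plus a heteroatom lone pair (2) give 6 π electrons. Since 6 = 4n+2 (n=1), ring A is aromatic (thiophene).
Ring B has only sp³ atoms, so it is not fully conjugated — not aromatic (cyclopropane).
Aromatic: A. Total: 1.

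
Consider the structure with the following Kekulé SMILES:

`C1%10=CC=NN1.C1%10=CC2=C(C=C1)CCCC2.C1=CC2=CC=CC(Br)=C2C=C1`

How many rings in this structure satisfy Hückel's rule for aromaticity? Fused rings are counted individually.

The SMILES encodes a five-membered ring with two adjacent nitrogens (one bearing H, one in a double bond) and two double bonds; a six-membered carbon ring with three alternating C=C double bonds, fused to a saturated six-membered carbon ring; two fused six-membered carbon rings, each with three alternating C=C double bonds.
The 5-membered ring with two adjacent nitrogens (one N–H, one =N–) is planar and fully conjugated; 2 ring double bonds (4 π electrons) plus a heteroatom lone pair (2) give 6 π electrons. That satisfies 4n+2 with n=1, so it is aromatic (pyrazole).
The 6-membered ring has a continuous p-orbital overlap around the ring; 3 ring double bonds give 6 π electrons. 6 = 4(1)+2, so it is aromatic (benzene ring).
The second 6-membered ring has four sp³ carbons, so it is not fully conjugated — not aromatic (cyclohexane ring).
The fused 6/6-membered bicyclic is a single π system with 10 sp² atoms and 10 π electrons from ring double bonds. 10 = 4(2)+2, so the system is aromatic and both rings count as aromatic (naphthalene).
4 of the 5 rings are aromatic. Total: 4.

4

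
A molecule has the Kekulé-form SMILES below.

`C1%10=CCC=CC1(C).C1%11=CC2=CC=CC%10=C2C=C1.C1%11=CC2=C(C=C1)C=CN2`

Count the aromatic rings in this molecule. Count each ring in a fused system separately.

4

The SMILES encodes a six-membered carbon ring with two isolated C=C double bonds and two sp³ carbons; two fused six-membered carbon rings, each with three alternating C=C double bonds; a six-membered carbon ring with three alternating C=C double bonds, fused to a five-membered ring containing one N–H nitrogen and two C=C double bonds.
The 6-membered ring has two sp³ carbons, so it is not fully conjugated — not aromatic (1,4-cyclohexadiene).
The fused 6/6-membered bicyclic is a single π system with 10 sp² atoms and 10 π electrons from ring double bonds. 10 = 4(2)+2, so the system is aromatic and both rings count as aromatic (naphthalene).
The fused 6/5-membered bicyclic (with one N–H) is a single π system with 9 sp² atoms and 10 π electrons from ring double bonds plus a heteroatom lone pair. 10 = 4(2)+2, so the system is aromatic and both rings count as aromatic (indole).
4 of the 5 rings are aromatic. Total: 4.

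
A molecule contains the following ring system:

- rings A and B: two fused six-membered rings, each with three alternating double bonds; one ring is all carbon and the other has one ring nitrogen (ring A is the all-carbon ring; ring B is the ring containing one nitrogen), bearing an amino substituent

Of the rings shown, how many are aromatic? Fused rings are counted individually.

Rings A and B form a fused bicyclic system (with one nitrogen) with 10 sp² atoms and 10 π electrons from ring double bonds. 10 = 4(2)+2, so the system is aromatic and both rings count as aromatic (quinoline).
Aromatic: A, B. Total: 2.

2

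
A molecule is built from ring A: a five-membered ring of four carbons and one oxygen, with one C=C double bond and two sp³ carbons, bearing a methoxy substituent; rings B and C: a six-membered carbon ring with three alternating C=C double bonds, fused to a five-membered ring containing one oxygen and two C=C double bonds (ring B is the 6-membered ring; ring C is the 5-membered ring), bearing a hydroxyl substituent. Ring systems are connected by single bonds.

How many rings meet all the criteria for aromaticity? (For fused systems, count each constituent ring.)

Ring A has two sp³ carbons, so it is not fully conjugated — not aromatic (2,3-dihydrofuran).
Rings B and C form a fused bicyclic system (with one oxygen) with 9 sp² atoms and 10 π electrons from ring double bonds plus a heteroatom lone pair. 10 = 4(2)+2, so the system is aromatic and both rings count as aromatic (benzofuran).
Aromatic: B, C. Total: 2.

2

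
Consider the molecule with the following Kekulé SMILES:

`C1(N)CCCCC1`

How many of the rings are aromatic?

The SMILES encodes a six-membered saturated carbon ring.
The 6-membered ring has only sp³ atoms, so it is not fully conjugated — not aromatic (cyclohexane).

0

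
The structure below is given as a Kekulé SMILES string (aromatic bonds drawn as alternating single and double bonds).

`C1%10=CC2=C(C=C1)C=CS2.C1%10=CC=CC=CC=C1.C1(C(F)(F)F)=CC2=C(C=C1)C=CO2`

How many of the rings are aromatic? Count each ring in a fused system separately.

The SMILES encodes a six-membered carbon ring with three alternating C=C double bonds, fused to a five-membered ring containing one sulfur and two C=C double bonds; an eight-membered carbon ring with four alternating C=C double bonds; a six-membered carbon ring with three alternating C=C double bonds, fused to a five-membered ring containing one oxygen and two C=C double bonds.
The fused 6/5-membered bicyclic (with one sulfur) is a single π system with 9 sp² atoms and 10 π electrons from ring double bonds plus a heteroatom lone pair. 10 = 4(2)+2, so the system is aromatic and both rings count as aromatic (benzothiophene).
The 8-membered ring has only sp² ring atoms; a planar conformation would have a fully conjugated π system of 8 electrons. But 8 = 4(2), which is 4n not 4n+2, so it is not aromatic (cyclooctatetraene) — cyclooctatetraene distorts into a non-planar tub to avoid antiaromaticity.
The fused 6/5-membered bicyclic (with one oxygen) is a single π system with 9 sp² atoms and 10 π electrons from ring double bonds plus a heteroatom lone pair. 10 = 4(2)+2, so the system is aromatic and both rings count as aromatic (benzofuran).
4 of the 5 rings are aromatic. Total: 4.

4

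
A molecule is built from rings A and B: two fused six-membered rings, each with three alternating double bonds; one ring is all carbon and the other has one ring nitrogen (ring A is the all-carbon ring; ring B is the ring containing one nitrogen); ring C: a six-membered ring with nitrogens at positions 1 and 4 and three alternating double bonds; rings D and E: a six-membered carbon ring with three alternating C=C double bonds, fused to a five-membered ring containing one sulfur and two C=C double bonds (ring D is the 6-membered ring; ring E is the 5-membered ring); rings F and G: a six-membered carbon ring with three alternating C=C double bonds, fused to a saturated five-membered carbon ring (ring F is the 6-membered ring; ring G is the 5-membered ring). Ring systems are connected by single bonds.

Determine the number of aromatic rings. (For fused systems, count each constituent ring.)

6

Rings A and B form a fused bicyclic system (with one nitrogen) with 10 sp² atoms and 10 π electrons from ring double bonds. 10 = 4(2)+2, so the system is aromatic and both rings count as aromatic (quinoline).
Ring C is fully conjugated (every ring atom contributes a p orbital); 3 ring double bonds give 6 π electrons. Since 6 = 4n+2 (n=1), ring C is aromatic (pyrazine).
Rings D and E form a fused bicyclic system (with one sulfur) with 9 sp² atoms and 10 π electrons from ring double bonds plus a heteroatom lone pair. 10 = 4(2)+2, so the system is aromatic and both rings count as aromatic (benzothiophene).
Ring F is fully conjugated (every ring atom contributes a p orbital); 3 ring double bonds give 6 π electrons. That satisfies 4n+2 with n=1, so ring F is aromatic (benzene ring).
Ring G has three sp³ carbons, so it is not fully conjugated — not aromatic (cyclopentane ring).
Aromatic: A, B, C, D, E, F. Total: 6.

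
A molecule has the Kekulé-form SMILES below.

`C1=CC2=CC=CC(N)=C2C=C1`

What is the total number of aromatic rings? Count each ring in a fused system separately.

The SMILES encodes two fused six-membered carbon rings, each with three alternating C=C double bonds.
The fused 6/6-membered bicyclic is a single π system with 10 sp² atoms and 10 π electrons from ring double bonds. 10 = 4(2)+2, so the system is aromatic and both rings count as aromatic (naphthalene).
2 of the 2 rings are aromatic. Total: 2.

2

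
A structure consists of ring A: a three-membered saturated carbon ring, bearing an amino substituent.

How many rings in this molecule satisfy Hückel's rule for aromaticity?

Ring A has only sp³ atoms, so it is not fully conjugated — not aromatic (cyclopropane).

0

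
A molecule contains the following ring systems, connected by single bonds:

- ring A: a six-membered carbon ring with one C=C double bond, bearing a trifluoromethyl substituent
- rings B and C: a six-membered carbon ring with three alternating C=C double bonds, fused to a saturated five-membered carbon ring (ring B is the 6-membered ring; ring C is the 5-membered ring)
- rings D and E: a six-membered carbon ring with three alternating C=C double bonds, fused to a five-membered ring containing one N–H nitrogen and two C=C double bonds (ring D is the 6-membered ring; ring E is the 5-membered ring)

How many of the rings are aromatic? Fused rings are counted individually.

3

Ring A has four sp³ carbons, so it is not fully conjugated — not aromatic (cyclohexene).
Ring B is planar and fully conjugated; 3 ring double bonds give 6 π electrons. That satisfies 4n+2 with n=1, so ring B is aromatic (benzene ring).
Ring C has three sp³ carbons, so it is not fully conjugated — not aromatic (cyclopentane ring).
Rings D and E form a fused bicyclic system (with one N–H) with 9 sp² atoms and 10 π electrons from ring double bonds plus a heteroatom lone pair. 10 = 4(2)+2, so the system is aromatic and both rings count as aromatic (indole).
Aromatic: B, D, E. Total: 3.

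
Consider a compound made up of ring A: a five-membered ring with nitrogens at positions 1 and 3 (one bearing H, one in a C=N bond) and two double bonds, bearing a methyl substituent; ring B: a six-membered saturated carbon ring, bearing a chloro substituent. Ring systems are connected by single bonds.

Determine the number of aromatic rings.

1

Ring A has a continuous p-orbital overlap around the ring; 2 ring double bonds (4 π electrons) plus a heteroatom lone pair (2) give 6 π electrons. That satisfies 4n+2 with n=1, so ring A is aromatic (imidazole).
Ring B has only sp³ atoms, so it is not fully conjugated — not aromatic (cyclohexane).
Aromatic: A. Total: 1.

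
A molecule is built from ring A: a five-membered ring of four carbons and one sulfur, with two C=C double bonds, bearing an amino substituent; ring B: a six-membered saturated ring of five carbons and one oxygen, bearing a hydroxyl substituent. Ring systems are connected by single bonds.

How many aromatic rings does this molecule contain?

Ring A has a continuous p-orbital overlap around the ring; 2 ring double bonds (4 π electrons) plus a heteroatom lone pair (2) give 6 π electrons. 6 = 4(1)+2, so ring A is aromatic (thiophene).
Ring B has only sp³ atoms, so it is not fully conjugated — not aromatic (tetrahydropyran).
Aromatic: A. Total: 1.

1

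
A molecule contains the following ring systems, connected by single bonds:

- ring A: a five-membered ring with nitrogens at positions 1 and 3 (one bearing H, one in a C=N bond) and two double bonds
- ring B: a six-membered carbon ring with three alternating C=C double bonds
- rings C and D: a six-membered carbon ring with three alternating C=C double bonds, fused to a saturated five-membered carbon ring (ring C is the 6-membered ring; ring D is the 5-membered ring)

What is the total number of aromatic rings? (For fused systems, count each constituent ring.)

Ring A is fully conjugated (every ring atom contributes a p orbital); 2 ring double bonds (4 π electrons) plus a heteroatom lone pair (2) give 6 π electrons. 6 = 4(1)+2, so ring A is aromatic (imidazole).
Ring B is planar and fully conjugated; 3 ring double bonds give 6 π electrons. 6 = 4(1)+2, so ring B is aromatic (benzene).
Ring C is planar and fully conjugated; 3 ring double bonds give 6 π electrons. 6 = 4(1)+2, so ring C is aromatic (benzene ring).
Ring D has three sp³ carbons, so it is not fully conjugated — not aromatic (cyclopentane ring).
Aromatic: A, B, C. Total: 3.

3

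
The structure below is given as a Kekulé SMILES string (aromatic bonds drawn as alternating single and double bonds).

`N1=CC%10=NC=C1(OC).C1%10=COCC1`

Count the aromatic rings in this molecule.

The SMILES encodes a six-membered ring with nitrogens at positions 1 and 4 and three alternating double bonds; a five-membered ring of four carbons and one oxygen, with one C=C double bond and two sp³ carbons.
The 6-membered ring with two nitrogens (1,4) has a continuous p-orbital overlap around the ring; 3 ring double bonds give 6 π electrons. That satisfies 4n+2 with n=1, so it is aromatic (pyrazine).
The 5-membered ring with one oxygen has two sp³ carbons, so it is not fully conjugated — not aromatic (2,3-dihydrofuran).
1 of the 2 rings is aromatic. Total: 1.

1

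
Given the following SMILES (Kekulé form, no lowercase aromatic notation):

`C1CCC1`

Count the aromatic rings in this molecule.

0

The SMILES encodes a four-membered saturated carbon ring.
The 4-membered ring has only sp³ atoms, so it is not fully conjugated — not aromatic (cyclobutane).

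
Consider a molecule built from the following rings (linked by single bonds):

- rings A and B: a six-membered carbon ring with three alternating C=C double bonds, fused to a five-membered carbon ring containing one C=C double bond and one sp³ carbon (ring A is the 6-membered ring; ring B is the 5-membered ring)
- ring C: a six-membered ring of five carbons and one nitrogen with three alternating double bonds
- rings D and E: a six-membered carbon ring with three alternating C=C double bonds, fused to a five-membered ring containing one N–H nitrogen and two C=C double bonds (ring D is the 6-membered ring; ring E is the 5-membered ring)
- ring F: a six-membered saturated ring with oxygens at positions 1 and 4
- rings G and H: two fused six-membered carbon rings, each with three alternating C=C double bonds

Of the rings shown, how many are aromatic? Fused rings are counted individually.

Ring A has a continuous p-orbital overlap around the ring; 3 ring double bonds give 6 π electrons. That satisfies 4n+2 with n=1, so ring A is aromatic (benzene ring).
Ring B has one sp³ carbon, so it is not fully conjugated — not aromatic (cyclopentene ring).
Ring C has a continuous p-orbital overlap around the ring; 3 ring double bonds give 6 π electrons. 6 = 4(1)+2, so ring C is aromatic (pyridine).
Rings D and E form a fused bicyclic system (with one N–H) with 9 sp² atoms and 10 π electrons from ring double bonds plus a heteroatom lone pair. 10 = 4(2)+2, so the system is aromatic and both rings count as aromatic (indole).
Ring F has only sp³ atoms, so it is not fully conjugated — not aromatic (1,4-dioxane).
Rings G and H form a fused bicyclic system with 10 sp² atoms and 10 π electrons from ring double bonds. 10 = 4(2)+2, so the system is aromatic and both rings count as aromatic (naphthalene).
Aromatic: A, C, D, E, G, H. Total: 6.

6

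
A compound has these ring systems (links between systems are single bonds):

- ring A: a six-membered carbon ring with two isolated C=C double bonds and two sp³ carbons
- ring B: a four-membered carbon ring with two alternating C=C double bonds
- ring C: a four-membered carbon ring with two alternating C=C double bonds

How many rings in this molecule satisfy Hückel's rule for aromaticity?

Ring A has two sp³ carbons, so it is not fully conjugated — not aromatic (1,4-cyclohexadiene).
Ring B has only sp² ring atoms; a planar conformation would have a fully conjugated π system of 4 electrons. But 4 = 4(1), which is 4n not 4n+2, so ring B is not aromatic (cyclobutadiene) — cyclobutadiene is antiaromatic and distorts to a rectangle.
Ring C has only sp² ring atoms; a planar conformation would have a fully conjugated π system of 4 electrons. But 4 = 4(1), which is 4n not 4n+2, so ring C is not aromatic (cyclobutadiene) — cyclobutadiene is antiaromatic and distorts to a rectangle.
No ring is aromatic. Total: 0.

0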